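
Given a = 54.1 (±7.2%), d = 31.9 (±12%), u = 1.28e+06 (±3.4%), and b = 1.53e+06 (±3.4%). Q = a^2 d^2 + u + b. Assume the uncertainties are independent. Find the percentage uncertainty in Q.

Let p = a^2·d^2 = 2.98e+06. δp/p = √((2·δa/a)² + (2·δd/d)²) = √(0.0207 + 0.0576) = 0.280, so δp = 8.34e+05.
Q = p + u + b: δQ = √(δp² + δu² + δb²) = √(6.95e+11 + 1.89e+09 + 2.71e+09) = 8.36e+05
Q = 5.79e+06, so δQ/Q = 8.36e+05/5.79e+06 = 0.144.

14.4%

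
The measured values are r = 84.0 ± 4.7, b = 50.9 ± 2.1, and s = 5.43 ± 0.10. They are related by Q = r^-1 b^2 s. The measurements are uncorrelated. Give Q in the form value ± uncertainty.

167 ± 17.0

Since Q is a product/quotient, work with relative uncertainties:
  (-1·δr/r)² = (-1×0.0560)² = 0.00313;  (2·δb/b)² = (2×0.0413)² = 0.00681;  (1·δs/s)² = (1×0.0184)² = 0.000339
δQ/Q = √(0.0103) = 0.101
Q = 167, so δQ = 0.101 × 167 = 17.0.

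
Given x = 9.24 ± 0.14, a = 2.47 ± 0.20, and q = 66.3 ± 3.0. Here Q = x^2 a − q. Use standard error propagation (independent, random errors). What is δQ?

Let p = x^2·a = 211. δp/p = √((2·δx/x)² + (1·δa/a)²) = √(0.000918 + 0.00656) = 0.0865, so δp = 18.2.
Q = p − q: δQ = √(δp² + δq²) = √(332 + 9.00) = 18.5

18.5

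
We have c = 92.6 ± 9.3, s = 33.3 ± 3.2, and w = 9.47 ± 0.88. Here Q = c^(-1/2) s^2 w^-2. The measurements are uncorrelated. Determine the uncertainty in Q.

Since Q is a product/quotient, work with relative uncertainties:
  (−½·δc/c)² = (-0.5×0.100)² = 0.00252;  (2·δs/s)² = (2×0.0961)² = 0.0369;  (-2·δw/w)² = (-2×0.0929)² = 0.0345
δQ/Q = √(0.0740) = 0.272
Q = 1.28, so δQ = 0.272 × 1.28 = 0.350.

0.350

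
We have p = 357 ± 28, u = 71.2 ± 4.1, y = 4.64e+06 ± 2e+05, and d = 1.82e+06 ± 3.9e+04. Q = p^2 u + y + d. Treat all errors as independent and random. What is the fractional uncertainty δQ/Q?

0.0985

Let w = p^2·u = 9.07e+06. δw/w = √((2·δp/p)² + (1·δu/u)²) = √(0.0246 + 0.00332) = 0.167, so δw = 1.52e+06.
Q = w + y + d: δQ = √(δw² + δy² + δd²) = √(2.3e+12 + 4e+10 + 1.52e+09) = 1.53e+06
Q = 1.55e+07, so δQ/Q = 1.53e+06/1.55e+07 = 0.0985.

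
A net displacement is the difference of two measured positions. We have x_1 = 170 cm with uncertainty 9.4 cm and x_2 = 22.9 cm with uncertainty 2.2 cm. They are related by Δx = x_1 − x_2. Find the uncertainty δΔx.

9.65 cm

Absolute uncertainties add in quadrature for a linear combination:
  (δx_1)² = 88.4;  (δx_2)² = 4.84
δΔx = √(93.2) = 9.65 cm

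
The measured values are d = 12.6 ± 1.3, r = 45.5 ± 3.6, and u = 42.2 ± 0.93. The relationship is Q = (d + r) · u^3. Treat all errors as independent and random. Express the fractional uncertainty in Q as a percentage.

9.33%

Let w = d + r = 58.1. δw = √(δd² + δr²) = √(1.69 + 13.0) = 3.83, so δw/w = 0.0659.
Q is then a monomial in w, u:
δQ/Q = √((δw/w)² + (3·δu/u)²) = √(0.00434 + 0.00437) = 0.0933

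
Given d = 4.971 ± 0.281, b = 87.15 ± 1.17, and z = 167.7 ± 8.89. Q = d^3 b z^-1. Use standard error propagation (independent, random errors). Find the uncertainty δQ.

11.4

Relative error in a monomial: (δQ/Q)² = Σ (nᵢ · δxᵢ/xᵢ)².
  (3·δd/d)² = (3×0.0565)² = 0.0288;  (1·δb/b)² = (1×0.0134)² = 0.000180;  (-1·δz/z)² = (-1×0.0530)² = 0.00281
δQ/Q = √(0.0317) = 0.178
Q = 63.84, so δQ = 0.178 × 63.84 = 11.4.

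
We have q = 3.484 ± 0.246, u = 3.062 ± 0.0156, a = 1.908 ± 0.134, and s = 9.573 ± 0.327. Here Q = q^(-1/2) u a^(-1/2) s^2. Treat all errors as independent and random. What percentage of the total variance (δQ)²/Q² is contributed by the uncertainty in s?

65.1%

(δQ/Q)² = (−½·δq/q)² + (1·δu/u)² + (−½·δa/a)² + (2·δs/s)²
  q term: (-0.5×0.0706)² = 0.00125
  u term: (1×0.00509)² = 2.6e-05
  a term: (-0.5×0.0702)² = 0.00123
  s term: (2×0.0342)² = 0.00467
Total = 0.00717. Share from s = 0.00467/0.00717 = 0.651.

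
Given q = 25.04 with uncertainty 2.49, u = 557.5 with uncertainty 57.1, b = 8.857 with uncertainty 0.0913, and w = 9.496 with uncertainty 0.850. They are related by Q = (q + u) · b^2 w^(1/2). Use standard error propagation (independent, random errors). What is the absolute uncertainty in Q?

Let h = q + u = 582.5. δh = √(δq² + δu²) = √(6.20 + 3260) = 57.2, so δh/h = 0.0981.
Q is then a monomial in h, b, w:
δQ/Q = √((δh/h)² + (2·δb/b)² + (½·δw/w)²) = √(0.00963 + 0.000425 + 0.00200) = 0.110
Q = 140800, so δQ = 0.110 × 140800 = 15500.

15500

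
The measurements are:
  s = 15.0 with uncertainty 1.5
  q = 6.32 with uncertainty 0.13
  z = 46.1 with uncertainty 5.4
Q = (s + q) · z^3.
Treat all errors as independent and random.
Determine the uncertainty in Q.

7.49e+05

Let u = s + q = 21.3. δu = √(δs² + δq²) = √(2.25 + 0.0169) = 1.51, so δu/u = 0.0706.
Q is then a monomial in u, z:
δQ/Q = √((δu/u)² + (3·δz/z)²) = √(0.00499 + 0.123) = 0.358
Q = 2.09e+06, so δQ = 0.358 × 2.09e+06 = 7.49e+05.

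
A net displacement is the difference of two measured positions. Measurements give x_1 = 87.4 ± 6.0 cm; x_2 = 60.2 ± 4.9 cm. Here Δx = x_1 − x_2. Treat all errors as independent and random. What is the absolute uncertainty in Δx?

Each term contributes (cᵢ δxᵢ)² to (δΔx)²:
  (δx_1)² = 36.0;  (δx_2)² = 24.0
δΔx = √(60.0) = 7.75 cm

7.75 cm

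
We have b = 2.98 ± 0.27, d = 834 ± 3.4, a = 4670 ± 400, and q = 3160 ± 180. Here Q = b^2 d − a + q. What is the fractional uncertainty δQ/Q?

0.240

Let p = b^2·d = 7410. δp/p = √((2·δb/b)² + (1·δd/d)²) = √(0.0328 + 1.66e-05) = 0.181, so δp = 1340.
Q = p − a + q: δQ = √(δp² + δa² + δq²) = √(1.8e+06 + 1.6e+05 + 32400) = 1410
Q = 5900, so δQ/Q = 1410/5900 = 0.240.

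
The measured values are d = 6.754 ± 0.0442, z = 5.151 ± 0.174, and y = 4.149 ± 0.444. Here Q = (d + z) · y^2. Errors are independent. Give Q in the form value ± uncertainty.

204.9 ± 44.0

Let u = d + z = 11.90. δu = √(δd² + δz²) = √(0.00195 + 0.0303) = 0.180, so δu/u = 0.0151.
Q is then a monomial in u, y:
δQ/Q = √((δu/u)² + (2·δy/y)²) = √(0.000227 + 0.0458) = 0.215
Q = 204.9, so δQ = 0.215 × 204.9 = 44.0.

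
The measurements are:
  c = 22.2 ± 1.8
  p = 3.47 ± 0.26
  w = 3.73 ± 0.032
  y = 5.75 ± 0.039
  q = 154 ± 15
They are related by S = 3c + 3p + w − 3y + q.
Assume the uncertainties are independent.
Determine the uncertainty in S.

16.0

S is a linear combination, so absolute uncertainties add in quadrature:
  (3·δc)² = 29.2;  (3·δp)² = 0.608;  (δw)² = 0.00102;  (3·δy)² = 0.0137;  (δq)² = 225
δS = √(255) = 16.0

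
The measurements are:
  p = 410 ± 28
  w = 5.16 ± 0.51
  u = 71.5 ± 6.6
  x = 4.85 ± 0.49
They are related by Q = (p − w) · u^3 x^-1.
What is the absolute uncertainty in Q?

9.24e+06

Let h = p − w = 405. δh = √(δp² + δw²) = √(784 + 0.260) = 28.0, so δh/h = 0.0692.
Q is then a monomial in h, u, x:
δQ/Q = √((δh/h)² + (3·δu/u)² + (-1·δx/x)²) = √(0.00479 + 0.0767 + 0.0102) = 0.303
Q = 3.05e+07, so δQ = 0.303 × 3.05e+07 = 9.24e+06.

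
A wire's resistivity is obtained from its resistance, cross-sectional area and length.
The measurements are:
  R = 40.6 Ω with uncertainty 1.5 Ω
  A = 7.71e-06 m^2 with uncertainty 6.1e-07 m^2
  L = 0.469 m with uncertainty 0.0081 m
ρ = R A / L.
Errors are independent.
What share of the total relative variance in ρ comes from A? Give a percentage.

(δρ/ρ)² = (1·δR/R)² + (1·δA/A)² + (-1·δL/L)²
  R term: (1×0.0369)² = 0.00136
  A term: (1×0.0791)² = 0.00626
  L term: (-1×0.0173)² = 0.000298
Total = 0.00792. Share from A = 0.00626/0.00792 = 0.790.

79.0%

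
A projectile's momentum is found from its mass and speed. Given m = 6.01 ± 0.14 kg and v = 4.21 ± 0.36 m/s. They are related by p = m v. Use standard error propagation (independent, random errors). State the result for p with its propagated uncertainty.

Relative error in a monomial: (δp/p)² = Σ (nᵢ · δxᵢ/xᵢ)².
  (1·δm/m)² = (1×0.0233)² = 0.000543;  (1·δv/v)² = (1×0.0855)² = 0.00731
δp/p = √(0.00785) = 0.0886
p = 25.3 kg·m/s, so δp = 0.0886 × 25.3 = 2.24 kg·m/s.

25.3 ± 2.24 kg·m/s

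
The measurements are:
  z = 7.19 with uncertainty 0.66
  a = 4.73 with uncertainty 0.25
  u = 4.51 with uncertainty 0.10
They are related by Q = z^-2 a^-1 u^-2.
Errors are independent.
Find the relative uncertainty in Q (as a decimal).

0.196

Relative error in a monomial: (δQ/Q)² = Σ (nᵢ · δxᵢ/xᵢ)².
  (-2·δz/z)² = (-2×0.0918)² = 0.0337;  (-1·δa/a)² = (-1×0.0529)² = 0.00279;  (-2·δu/u)² = (-2×0.0222)² = 0.00197
δQ/Q = √(0.0385) = 0.196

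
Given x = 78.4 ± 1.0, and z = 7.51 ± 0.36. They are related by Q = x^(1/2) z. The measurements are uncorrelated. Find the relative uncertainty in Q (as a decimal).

0.0484

Each factor contributes (exponent × relative error)² to (δQ/Q)²:
  (½·δx/x)² = (0.5×0.0128)² = 4.07e-05;  (1·δz/z)² = (1×0.0479)² = 0.00230
δQ/Q = √(0.00234) = 0.0484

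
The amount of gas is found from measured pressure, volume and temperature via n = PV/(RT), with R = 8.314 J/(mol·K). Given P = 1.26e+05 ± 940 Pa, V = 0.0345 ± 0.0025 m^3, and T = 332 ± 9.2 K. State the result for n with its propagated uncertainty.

For a monomial n ∝ P, V, T^-1, fractional errors add in quadrature:
  (1·δP/P)² = (1×0.00746)² = 5.57e-05;  (1·δV/V)² = (1×0.0725)² = 0.00525;  (-1·δT/T)² = (-1×0.0277)² = 0.000768
δn/n = √(0.00607) = 0.0779
n = 1.57 mol, so δn = 0.0779 × 1.57 = 0.123 mol.

1.57 ± 0.123 mol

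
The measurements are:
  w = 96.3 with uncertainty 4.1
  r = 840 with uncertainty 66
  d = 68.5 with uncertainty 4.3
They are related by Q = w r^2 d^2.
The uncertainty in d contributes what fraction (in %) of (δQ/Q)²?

37.3%

(δQ/Q)² = (1·δw/w)² + (2·δr/r)² + (2·δd/d)²
  w term: (1×0.0426)² = 0.00181
  r term: (2×0.0786)² = 0.0247
  d term: (2×0.0628)² = 0.0158
Total = 0.0423. Share from d = 0.0158/0.0423 = 0.373.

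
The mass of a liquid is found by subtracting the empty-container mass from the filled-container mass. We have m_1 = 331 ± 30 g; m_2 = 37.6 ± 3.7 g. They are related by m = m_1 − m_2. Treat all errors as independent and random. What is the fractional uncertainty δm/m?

0.103

Each term contributes (cᵢ δxᵢ)² to (δm)²:
  (δm_1)² = 900;  (δm_2)² = 13.7
δm = √(914) = 30.2 g
m = 293 g, so δm/m = 30.2/293 = 0.103.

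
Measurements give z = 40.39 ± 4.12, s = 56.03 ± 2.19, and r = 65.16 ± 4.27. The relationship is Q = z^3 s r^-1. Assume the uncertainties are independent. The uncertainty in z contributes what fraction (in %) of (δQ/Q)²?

(δQ/Q)² = (3·δz/z)² + (1·δs/s)² + (-1·δr/r)²
  z term: (3×0.102)² = 0.0936
  s term: (1×0.0391)² = 0.00153
  r term: (-1×0.0655)² = 0.00429
Total = 0.0995. Share from z = 0.0936/0.0995 = 0.941.

94.1%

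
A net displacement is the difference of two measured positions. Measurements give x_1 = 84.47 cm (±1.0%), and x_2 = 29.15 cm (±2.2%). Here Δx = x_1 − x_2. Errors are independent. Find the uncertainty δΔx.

1.06 cm

Each term contributes (cᵢ δxᵢ)² to (δΔx)²:
  (δx_1)² = 0.714;  (δx_2)² = 0.411
δΔx = √(1.12) = 1.06 cm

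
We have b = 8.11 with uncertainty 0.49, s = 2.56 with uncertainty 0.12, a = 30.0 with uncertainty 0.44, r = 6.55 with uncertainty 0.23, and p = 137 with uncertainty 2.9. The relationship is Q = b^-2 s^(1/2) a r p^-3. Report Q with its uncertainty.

Relative error in a monomial: (δQ/Q)² = Σ (nᵢ · δxᵢ/xᵢ)².
  (-2·δb/b)² = (-2×0.0604)² = 0.0146;  (½·δs/s)² = (0.5×0.0469)² = 0.000549;  (1·δa/a)² = (1×0.0147)² = 0.000215;  (1·δr/r)² = (1×0.0351)² = 0.00123;  (-3·δp/p)² = (-3×0.0212)² = 0.00403
δQ/Q = √(0.0206) = 0.144
Q = 1.86e-06, so δQ = 0.144 × 1.86e-06 = 2.67e-07.

(1.86 ± 0.267) × 10^-6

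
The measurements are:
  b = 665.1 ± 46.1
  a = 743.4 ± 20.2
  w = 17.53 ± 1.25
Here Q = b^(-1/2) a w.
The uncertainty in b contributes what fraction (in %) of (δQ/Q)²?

17.1%

(δQ/Q)² = (−½·δb/b)² + (1·δa/a)² + (1·δw/w)²
  b term: (-0.5×0.0693)² = 0.00120
  a term: (1×0.0272)² = 0.000738
  w term: (1×0.0713)² = 0.00508
Total = 0.00702. Share from b = 0.00120/0.00702 = 0.171.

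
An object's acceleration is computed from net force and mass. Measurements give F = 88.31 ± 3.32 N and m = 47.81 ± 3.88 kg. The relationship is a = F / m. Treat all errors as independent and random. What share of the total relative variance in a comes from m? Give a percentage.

(δa/a)² = (1·δF/F)² + (-1·δm/m)²
  F term: (1×0.0376)² = 0.00141
  m term: (-1×0.0812)² = 0.00659
Total = 0.00800. Share from m = 0.00659/0.00800 = 0.823.

82.3%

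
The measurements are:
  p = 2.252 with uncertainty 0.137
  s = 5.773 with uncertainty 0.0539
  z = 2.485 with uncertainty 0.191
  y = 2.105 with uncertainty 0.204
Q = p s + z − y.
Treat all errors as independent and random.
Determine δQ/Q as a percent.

6.33%

Let w = p·s = 13.00. δw/w = √((1·δp/p)² + (1·δs/s)²) = √(0.00370 + 8.72e-05) = 0.0615, so δw = 0.800.
Q = w + z − y: δQ = √(δw² + δz² + δy²) = √(0.640 + 0.0365 + 0.0416) = 0.848
Q = 13.38, so δQ/Q = 0.848/13.38 = 0.0633.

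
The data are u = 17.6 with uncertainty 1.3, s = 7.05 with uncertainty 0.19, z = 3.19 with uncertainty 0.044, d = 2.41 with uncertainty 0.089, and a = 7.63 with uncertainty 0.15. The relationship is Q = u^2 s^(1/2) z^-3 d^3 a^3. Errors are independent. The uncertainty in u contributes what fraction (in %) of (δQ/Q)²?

55.3%

(δQ/Q)² = (2·δu/u)² + (½·δs/s)² + (-3·δz/z)² + (3·δd/d)² + (3·δa/a)²
  u term: (2×0.0739)² = 0.0218
  s term: (0.5×0.0270)² = 0.000182
  z term: (-3×0.0138)² = 0.00171
  d term: (3×0.0369)² = 0.0123
  a term: (3×0.0197)² = 0.00348
Total = 0.0395. Share from u = 0.0218/0.0395 = 0.553.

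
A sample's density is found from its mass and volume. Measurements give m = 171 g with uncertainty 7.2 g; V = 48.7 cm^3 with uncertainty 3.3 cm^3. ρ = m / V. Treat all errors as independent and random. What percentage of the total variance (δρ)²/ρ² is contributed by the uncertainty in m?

(δρ/ρ)² = (1·δm/m)² + (-1·δV/V)²
  m term: (1×0.0421)² = 0.00177
  V term: (-1×0.0678)² = 0.00459
Total = 0.00636. Share from m = 0.00177/0.00636 = 0.279.

27.9%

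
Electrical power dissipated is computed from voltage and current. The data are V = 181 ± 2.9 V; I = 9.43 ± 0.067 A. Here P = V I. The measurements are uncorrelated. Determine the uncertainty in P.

P is a product of powers, so relative uncertainties combine in quadrature:
  (1·δV/V)² = (1×0.0160)² = 0.000257;  (1·δI/I)² = (1×0.00710)² = 5.05e-05
δP/P = √(0.000307) = 0.0175
P = 1710 W, so δP = 0.0175 × 1710 = 29.9 W.

29.9 W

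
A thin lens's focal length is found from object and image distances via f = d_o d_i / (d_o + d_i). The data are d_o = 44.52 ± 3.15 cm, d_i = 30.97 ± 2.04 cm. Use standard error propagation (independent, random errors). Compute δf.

0.886 cm

∂f/∂d_o = (d_i/(d_o+d_i))² = 0.168;  ∂f/∂d_i = (d_o/(d_o+d_i))² = 0.348
δf = √((∂f/∂d_o · δd_o)² + (∂f/∂d_i · δd_i)²) = √(0.281 + 0.503) = 0.886 cm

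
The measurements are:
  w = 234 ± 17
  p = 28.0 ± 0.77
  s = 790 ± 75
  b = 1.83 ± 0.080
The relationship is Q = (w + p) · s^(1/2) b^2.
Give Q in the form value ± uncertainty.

24700 ± 2930

Let u = w + p = 262. δu = √(δw² + δp²) = √(289 + 0.593) = 17.0, so δu/u = 0.0650.
Q is then a monomial in u, s, b:
δQ/Q = √((δu/u)² + (½·δs/s)² + (2·δb/b)²) = √(0.00422 + 0.00225 + 0.00764) = 0.119
Q = 24700, so δQ = 0.119 × 24700 = 2930.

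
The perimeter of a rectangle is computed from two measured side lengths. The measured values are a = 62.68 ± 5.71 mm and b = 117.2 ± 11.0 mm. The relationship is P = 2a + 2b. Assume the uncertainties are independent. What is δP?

24.8 mm

Absolute uncertainties add in quadrature for a linear combination:
  (2·δa)² = 130;  (2·δb)² = 484
δP = √(614) = 24.8 mm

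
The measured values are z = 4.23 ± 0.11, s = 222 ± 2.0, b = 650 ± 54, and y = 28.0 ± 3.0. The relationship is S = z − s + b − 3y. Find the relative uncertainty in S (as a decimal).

0.157

For a sum/difference, combine absolute errors in quadrature:
  (δz)² = 0.0121;  (δs)² = 4.00;  (δb)² = 2920;  (3·δy)² = 81.0
δS = √(3000) = 54.8
S = 348, so δS/S = 54.8/348 = 0.157.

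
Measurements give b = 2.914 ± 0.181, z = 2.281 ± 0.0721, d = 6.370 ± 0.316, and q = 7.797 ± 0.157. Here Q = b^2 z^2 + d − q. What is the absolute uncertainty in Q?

6.17

Let p = b^2·z^2 = 44.18. δp/p = √((2·δb/b)² + (2·δz/z)²) = √(0.0154 + 0.00400) = 0.139, so δp = 6.16.
Q = p + d − q: δQ = √(δp² + δd² + δq²) = √(37.9 + 0.0999 + 0.0246) = 6.17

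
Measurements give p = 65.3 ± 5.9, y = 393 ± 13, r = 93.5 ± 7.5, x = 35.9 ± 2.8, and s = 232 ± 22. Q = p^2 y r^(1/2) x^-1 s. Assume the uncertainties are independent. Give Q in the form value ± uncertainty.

(1.05 ± 0.235) × 10^8

Each factor contributes (exponent × relative error)² to (δQ/Q)²:
  (2·δp/p)² = (2×0.0904)² = 0.0327;  (1·δy/y)² = (1×0.0331)² = 0.00109;  (½·δr/r)² = (0.5×0.0802)² = 0.00161;  (-1·δx/x)² = (-1×0.0780)² = 0.00608;  (1·δs/s)² = (1×0.0948)² = 0.00899
δQ/Q = √(0.0504) = 0.225
Q = 1.05e+08, so δQ = 0.225 × 1.05e+08 = 2.35e+07.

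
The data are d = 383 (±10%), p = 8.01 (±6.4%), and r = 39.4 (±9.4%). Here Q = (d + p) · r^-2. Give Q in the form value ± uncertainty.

Let u = d + p = 391. δu = √(δd² + δp²) = √(1470 + 0.263) = 38.3, so δu/u = 0.0980.
Q is then a monomial in u, r:
δQ/Q = √((δu/u)² + (-2·δr/r)²) = √(0.00960 + 0.0353) = 0.212
Q = 0.252, so δQ = 0.212 × 0.252 = 0.0534.

0.252 ± 0.0534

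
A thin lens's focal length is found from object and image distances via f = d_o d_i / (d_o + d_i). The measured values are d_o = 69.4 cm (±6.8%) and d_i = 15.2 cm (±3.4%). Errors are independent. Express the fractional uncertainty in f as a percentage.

∂f/∂d_o = (d_i/(d_o+d_i))² = 0.0323;  ∂f/∂d_i = (d_o/(d_o+d_i))² = 0.673
δf = √((∂f/∂d_o · δd_o)² + (∂f/∂d_i · δd_i)²) = √(0.0232 + 0.121) = 0.380 cm
f = 12.5 cm, so δf/f = 0.380/12.5 = 0.0304.

3.04%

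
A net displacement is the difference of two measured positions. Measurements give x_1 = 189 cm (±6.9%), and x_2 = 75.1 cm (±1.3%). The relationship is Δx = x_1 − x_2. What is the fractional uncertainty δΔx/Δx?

0.115

Absolute uncertainties add in quadrature for a linear combination:
  (δx_1)² = 170;  (δx_2)² = 0.953
δΔx = √(171) = 13.1 cm
Δx = 114 cm, so δΔx/Δx = 13.1/114 = 0.115.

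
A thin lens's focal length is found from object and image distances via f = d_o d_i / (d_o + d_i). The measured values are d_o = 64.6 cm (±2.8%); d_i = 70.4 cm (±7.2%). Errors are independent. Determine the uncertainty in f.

1.26 cm

∂f/∂d_o = (d_i/(d_o+d_i))² = 0.272;  ∂f/∂d_i = (d_o/(d_o+d_i))² = 0.229
δf = √((∂f/∂d_o · δd_o)² + (∂f/∂d_i · δd_i)²) = √(0.242 + 1.35) = 1.26 cm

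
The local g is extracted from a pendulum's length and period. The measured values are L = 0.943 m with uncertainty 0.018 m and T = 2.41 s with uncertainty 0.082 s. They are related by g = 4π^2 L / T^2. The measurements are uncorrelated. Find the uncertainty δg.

Each factor contributes (exponent × relative error)² to (δg/g)²:
  (1·δL/L)² = (1×0.0191)² = 0.000364;  (-2·δT/T)² = (-2×0.0340)² = 0.00463
δg/g = √(0.00500) = 0.0707
g = 6.41 m/s^2, so δg = 0.0707 × 6.41 = 0.453 m/s^2.

0.453 m/s^2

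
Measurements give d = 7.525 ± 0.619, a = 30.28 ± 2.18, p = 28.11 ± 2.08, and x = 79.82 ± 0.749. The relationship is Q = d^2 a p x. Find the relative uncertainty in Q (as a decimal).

0.194

Relative error in a monomial: (δQ/Q)² = Σ (nᵢ · δxᵢ/xᵢ)².
  (2·δd/d)² = (2×0.0823)² = 0.0271;  (1·δa/a)² = (1×0.0720)² = 0.00518;  (1·δp/p)² = (1×0.0740)² = 0.00548;  (1·δx/x)² = (1×0.00938)² = 8.81e-05
δQ/Q = √(0.0378) = 0.194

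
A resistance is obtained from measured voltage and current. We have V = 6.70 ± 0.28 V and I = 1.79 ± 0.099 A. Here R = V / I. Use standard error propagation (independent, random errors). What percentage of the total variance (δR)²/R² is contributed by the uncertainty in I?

(δR/R)² = (1·δV/V)² + (-1·δI/I)²
  V term: (1×0.0418)² = 0.00175
  I term: (-1×0.0553)² = 0.00306
Total = 0.00481. Share from I = 0.00306/0.00481 = 0.637.

63.7%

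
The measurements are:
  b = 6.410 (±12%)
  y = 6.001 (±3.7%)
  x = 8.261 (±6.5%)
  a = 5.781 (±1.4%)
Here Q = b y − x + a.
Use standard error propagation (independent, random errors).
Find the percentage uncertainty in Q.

Let p = b·y = 38.47. δp/p = √((1·δb/b)² + (1·δy/y)²) = √(0.0144 + 0.00137) = 0.126, so δp = 4.83.
Q = p − x + a: δQ = √(δp² + δx² + δa²) = √(23.3 + 0.288 + 0.00655) = 4.86
Q = 35.99, so δQ/Q = 4.86/35.99 = 0.135.

13.5%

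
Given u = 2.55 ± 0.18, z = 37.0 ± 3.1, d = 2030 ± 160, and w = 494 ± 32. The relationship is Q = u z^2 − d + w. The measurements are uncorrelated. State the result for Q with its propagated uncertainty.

Let p = u·z^2 = 3490. δp/p = √((1·δu/u)² + (2·δz/z)²) = √(0.00498 + 0.0281) = 0.182, so δp = 635.
Q = p − d + w: δQ = √(δp² + δd² + δw²) = √(4.03e+05 + 25600 + 1020) = 655
Q = 1950.

1950 ± 655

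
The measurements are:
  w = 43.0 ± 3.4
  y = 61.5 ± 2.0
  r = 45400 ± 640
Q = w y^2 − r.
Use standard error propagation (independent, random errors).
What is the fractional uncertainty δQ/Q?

Let p = w·y^2 = 1.63e+05. δp/p = √((1·δw/w)² + (2·δy/y)²) = √(0.00625 + 0.00423) = 0.102, so δp = 16700.
Q = p − r: δQ = √(δp² + δr²) = √(2.77e+08 + 4.1e+05) = 16700
Q = 1.17e+05, so δQ/Q = 16700/1.17e+05 = 0.142.

0.142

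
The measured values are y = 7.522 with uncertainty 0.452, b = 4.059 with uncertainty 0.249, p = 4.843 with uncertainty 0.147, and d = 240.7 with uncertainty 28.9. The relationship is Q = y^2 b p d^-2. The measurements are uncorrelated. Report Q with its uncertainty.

0.01920 ± 0.00532

Q is a product of powers, so relative uncertainties combine in quadrature:
  (2·δy/y)² = (2×0.0601)² = 0.0144;  (1·δb/b)² = (1×0.0613)² = 0.00376;  (1·δp/p)² = (1×0.0304)² = 0.000921;  (-2·δd/d)² = (-2×0.120)² = 0.0577
δQ/Q = √(0.0768) = 0.277
Q = 0.01920, so δQ = 0.277 × 0.01920 = 0.00532.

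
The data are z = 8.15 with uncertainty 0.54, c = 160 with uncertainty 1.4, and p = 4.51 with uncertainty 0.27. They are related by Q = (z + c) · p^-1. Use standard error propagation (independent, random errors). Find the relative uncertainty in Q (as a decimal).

0.0605

Let u = z + c = 168. δu = √(δz² + δc²) = √(0.292 + 1.96) = 1.50, so δu/u = 0.00892.
Q is then a monomial in u, p:
δQ/Q = √((δu/u)² + (-1·δp/p)²) = √(7.96e-05 + 0.00358) = 0.0605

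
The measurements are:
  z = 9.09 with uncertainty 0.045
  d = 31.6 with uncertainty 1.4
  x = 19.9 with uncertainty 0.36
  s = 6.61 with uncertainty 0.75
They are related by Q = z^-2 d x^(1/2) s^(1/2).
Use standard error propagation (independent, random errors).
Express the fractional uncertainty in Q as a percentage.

Since Q is a product/quotient, work with relative uncertainties:
  (-2·δz/z)² = (-2×0.00495)² = 9.8e-05;  (1·δd/d)² = (1×0.0443)² = 0.00196;  (½·δx/x)² = (0.5×0.0181)² = 8.18e-05;  (½·δs/s)² = (0.5×0.113)² = 0.00322
δQ/Q = √(0.00536) = 0.0732

7.32%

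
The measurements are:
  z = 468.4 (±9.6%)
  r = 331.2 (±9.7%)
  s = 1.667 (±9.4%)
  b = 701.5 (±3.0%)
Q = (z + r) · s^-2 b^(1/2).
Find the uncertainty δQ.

Let u = z + r = 799.6. δu = √(δz² + δr²) = √(2020 + 1030) = 55.3, so δu/u = 0.0691.
Q is then a monomial in u, s, b:
δQ/Q = √((δu/u)² + (-2·δs/s)² + (½·δb/b)²) = √(0.00478 + 0.0353 + 0.000225) = 0.201
Q = 7621, so δQ = 0.201 × 7621 = 1530.

1530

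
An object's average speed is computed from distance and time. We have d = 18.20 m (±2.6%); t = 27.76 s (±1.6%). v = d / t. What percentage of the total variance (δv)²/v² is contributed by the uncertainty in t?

(δv/v)² = (1·δd/d)² + (-1·δt/t)²
  d term: (1×0.0260)² = 0.000676
  t term: (-1×0.0160)² = 0.000256
Total = 0.000932. Share from t = 0.000256/0.000932 = 0.275.

27.5%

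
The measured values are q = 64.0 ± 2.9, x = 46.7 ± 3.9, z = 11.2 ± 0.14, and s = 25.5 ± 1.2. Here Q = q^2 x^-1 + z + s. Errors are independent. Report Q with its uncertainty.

124 ± 10.9

Let p = q^2·x^-1 = 87.7. δp/p = √((2·δq/q)² + (-1·δx/x)²) = √(0.00821 + 0.00697) = 0.123, so δp = 10.8.
Q = p + z + s: δQ = √(δp² + δz² + δs²) = √(117 + 0.0196 + 1.44) = 10.9
Q = 124.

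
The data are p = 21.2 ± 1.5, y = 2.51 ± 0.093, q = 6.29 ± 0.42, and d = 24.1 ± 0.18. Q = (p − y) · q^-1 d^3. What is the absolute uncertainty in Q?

Let u = p − y = 18.7. δu = √(δp² + δy²) = √(2.25 + 0.00865) = 1.50, so δu/u = 0.0804.
Q is then a monomial in u, q, d:
δQ/Q = √((δu/u)² + (-1·δq/q)² + (3·δd/d)²) = √(0.00647 + 0.00446 + 0.000502) = 0.107
Q = 41600, so δQ = 0.107 × 41600 = 4450.

4450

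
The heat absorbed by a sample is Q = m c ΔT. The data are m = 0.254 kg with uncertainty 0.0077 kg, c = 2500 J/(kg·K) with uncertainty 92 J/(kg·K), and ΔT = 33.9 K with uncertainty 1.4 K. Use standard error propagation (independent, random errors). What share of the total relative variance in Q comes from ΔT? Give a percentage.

42.9%

(δQ/Q)² = (1·δm/m)² + (1·δc/c)² + (1·δΔT/ΔT)²
  m term: (1×0.0303)² = 0.000919
  c term: (1×0.0368)² = 0.00135
  ΔT term: (1×0.0413)² = 0.00171
Total = 0.00398. Share from ΔT = 0.00171/0.00398 = 0.429.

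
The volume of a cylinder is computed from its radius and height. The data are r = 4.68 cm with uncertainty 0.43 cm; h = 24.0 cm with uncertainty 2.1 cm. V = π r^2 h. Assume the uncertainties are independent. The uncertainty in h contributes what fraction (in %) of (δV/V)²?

18.5%

(δV/V)² = (2·δr/r)² + (1·δh/h)²
  r term: (2×0.0919)² = 0.0338
  h term: (1×0.0875)² = 0.00766
Total = 0.0414. Share from h = 0.00766/0.0414 = 0.185.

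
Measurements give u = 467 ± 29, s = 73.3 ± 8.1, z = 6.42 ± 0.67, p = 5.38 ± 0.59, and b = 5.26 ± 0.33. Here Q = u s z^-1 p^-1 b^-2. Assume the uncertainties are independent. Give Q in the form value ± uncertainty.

Relative error in a monomial: (δQ/Q)² = Σ (nᵢ · δxᵢ/xᵢ)².
  (1·δu/u)² = (1×0.0621)² = 0.00386;  (1·δs/s)² = (1×0.111)² = 0.0122;  (-1·δz/z)² = (-1×0.104)² = 0.0109;  (-1·δp/p)² = (-1×0.110)² = 0.0120;  (-2·δb/b)² = (-2×0.0627)² = 0.0157
δQ/Q = √(0.0547) = 0.234
Q = 35.8, so δQ = 0.234 × 35.8 = 8.38.

35.8 ± 8.38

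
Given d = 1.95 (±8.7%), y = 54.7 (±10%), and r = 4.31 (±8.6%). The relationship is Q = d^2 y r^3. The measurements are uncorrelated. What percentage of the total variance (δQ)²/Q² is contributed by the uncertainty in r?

(δQ/Q)² = (2·δd/d)² + (1·δy/y)² + (3·δr/r)²
  d term: (2×0.0870)² = 0.0303
  y term: (1×0.100)² = 0.0100
  r term: (3×0.0860)² = 0.0666
Total = 0.107. Share from r = 0.0666/0.107 = 0.623.

62.3%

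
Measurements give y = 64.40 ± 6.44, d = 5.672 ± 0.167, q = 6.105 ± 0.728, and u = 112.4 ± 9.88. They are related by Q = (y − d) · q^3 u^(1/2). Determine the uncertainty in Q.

Let w = y − d = 58.73. δw = √(δy² + δd²) = √(41.5 + 0.0279) = 6.44, so δw/w = 0.110.
Q is then a monomial in w, q, u:
δQ/Q = √((δw/w)² + (3·δq/q)² + (½·δu/u)²) = √(0.0120 + 0.128 + 0.00193) = 0.377
Q = 141700, so δQ = 0.377 × 141700 = 53400.

53400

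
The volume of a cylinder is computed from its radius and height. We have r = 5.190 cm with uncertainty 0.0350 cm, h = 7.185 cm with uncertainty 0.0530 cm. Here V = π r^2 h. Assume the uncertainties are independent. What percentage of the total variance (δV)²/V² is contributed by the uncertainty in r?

77.0%

(δV/V)² = (2·δr/r)² + (1·δh/h)²
  r term: (2×0.00674)² = 0.000182
  h term: (1×0.00738)² = 5.44e-05
Total = 0.000236. Share from r = 0.000182/0.000236 = 0.770.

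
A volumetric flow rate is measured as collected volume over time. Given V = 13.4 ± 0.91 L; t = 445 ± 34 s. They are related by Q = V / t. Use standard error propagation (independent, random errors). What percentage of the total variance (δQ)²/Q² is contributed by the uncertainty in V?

44.1%

(δQ/Q)² = (1·δV/V)² + (-1·δt/t)²
  V term: (1×0.0679)² = 0.00461
  t term: (-1×0.0764)² = 0.00584
Total = 0.0104. Share from V = 0.00461/0.0104 = 0.441.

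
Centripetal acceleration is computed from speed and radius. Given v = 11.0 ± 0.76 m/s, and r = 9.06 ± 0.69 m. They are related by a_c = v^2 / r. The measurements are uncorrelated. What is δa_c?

Since a_c is a product/quotient, work with relative uncertainties:
  (2·δv/v)² = (2×0.0691)² = 0.0191;  (-1·δr/r)² = (-1×0.0762)² = 0.00580
δa_c/a_c = √(0.0249) = 0.158
a_c = 13.4 m/s^2, so δa_c = 0.158 × 13.4 = 2.11 m/s^2.

2.11 m/s^2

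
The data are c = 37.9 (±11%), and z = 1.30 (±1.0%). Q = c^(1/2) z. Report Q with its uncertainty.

Q is a product of powers, so relative uncertainties combine in quadrature:
  (½·δc/c)² = (0.5×0.110)² = 0.00302;  (1·δz/z)² = (1×0.0100)² = 0.000100
δQ/Q = √(0.00312) = 0.0559
Q = 8.00, so δQ = 0.0559 × 8.00 = 0.447.

8.00 ± 0.447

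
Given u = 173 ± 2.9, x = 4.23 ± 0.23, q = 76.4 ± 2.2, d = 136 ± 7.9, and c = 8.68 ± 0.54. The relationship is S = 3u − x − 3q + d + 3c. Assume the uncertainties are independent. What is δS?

13.6

Absolute uncertainties add in quadrature for a linear combination:
  (3·δu)² = 75.7;  (δx)² = 0.0529;  (3·δq)² = 43.6;  (δd)² = 62.4;  (3·δc)² = 2.62
δS = √(184) = 13.6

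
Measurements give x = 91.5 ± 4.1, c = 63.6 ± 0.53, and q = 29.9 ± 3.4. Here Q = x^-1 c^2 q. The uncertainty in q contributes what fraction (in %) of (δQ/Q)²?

85.0%

(δQ/Q)² = (-1·δx/x)² + (2·δc/c)² + (1·δq/q)²
  x term: (-1×0.0448)² = 0.00201
  c term: (2×0.00833)² = 0.000278
  q term: (1×0.114)² = 0.0129
Total = 0.0152. Share from q = 0.0129/0.0152 = 0.850.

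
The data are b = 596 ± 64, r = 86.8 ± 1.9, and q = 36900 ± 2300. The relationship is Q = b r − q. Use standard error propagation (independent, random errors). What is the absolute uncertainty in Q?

Let p = b·r = 51700. δp/p = √((1·δb/b)² + (1·δr/r)²) = √(0.0115 + 0.000479) = 0.110, so δp = 5670.
Q = p − q: δQ = √(δp² + δq²) = √(3.21e+07 + 5.29e+06) = 6120

6120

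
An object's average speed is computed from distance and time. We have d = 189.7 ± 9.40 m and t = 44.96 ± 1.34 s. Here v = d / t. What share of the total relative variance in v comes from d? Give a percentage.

(δv/v)² = (1·δd/d)² + (-1·δt/t)²
  d term: (1×0.0496)² = 0.00246
  t term: (-1×0.0298)² = 0.000888
Total = 0.00334. Share from d = 0.00246/0.00334 = 0.734.

73.4%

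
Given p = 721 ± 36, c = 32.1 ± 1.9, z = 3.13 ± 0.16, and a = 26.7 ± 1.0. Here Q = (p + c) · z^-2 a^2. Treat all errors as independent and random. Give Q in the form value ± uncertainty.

54800 ± 7420

Let u = p + c = 753. δu = √(δp² + δc²) = √(1300 + 3.61) = 36.1, so δu/u = 0.0479.
Q is then a monomial in u, z, a:
δQ/Q = √((δu/u)² + (-2·δz/z)² + (2·δa/a)²) = √(0.00229 + 0.0105 + 0.00561) = 0.135
Q = 54800, so δQ = 0.135 × 54800 = 7420.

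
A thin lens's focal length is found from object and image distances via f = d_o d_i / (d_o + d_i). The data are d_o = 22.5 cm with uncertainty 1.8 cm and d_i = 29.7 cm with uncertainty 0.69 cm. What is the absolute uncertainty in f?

0.597 cm

∂f/∂d_o = (d_i/(d_o+d_i))² = 0.324;  ∂f/∂d_i = (d_o/(d_o+d_i))² = 0.186
δf = √((∂f/∂d_o · δd_o)² + (∂f/∂d_i · δd_i)²) = √(0.340 + 0.0164) = 0.597 cm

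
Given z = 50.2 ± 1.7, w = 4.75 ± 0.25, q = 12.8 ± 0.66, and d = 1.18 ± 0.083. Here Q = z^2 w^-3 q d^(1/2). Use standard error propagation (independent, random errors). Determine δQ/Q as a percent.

18.3%

Since Q is a product/quotient, work with relative uncertainties:
  (2·δz/z)² = (2×0.0339)² = 0.00459;  (-3·δw/w)² = (-3×0.0526)² = 0.0249;  (1·δq/q)² = (1×0.0516)² = 0.00266;  (½·δd/d)² = (0.5×0.0703)² = 0.00124
δQ/Q = √(0.0334) = 0.183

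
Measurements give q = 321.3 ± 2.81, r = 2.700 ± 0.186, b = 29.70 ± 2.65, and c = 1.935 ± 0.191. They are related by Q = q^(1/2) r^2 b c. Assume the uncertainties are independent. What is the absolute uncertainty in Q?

Since Q is a product/quotient, work with relative uncertainties:
  (½·δq/q)² = (0.5×0.00875)² = 1.91e-05;  (2·δr/r)² = (2×0.0689)² = 0.0190;  (1·δb/b)² = (1×0.0892)² = 0.00796;  (1·δc/c)² = (1×0.0987)² = 0.00974
δQ/Q = √(0.0367) = 0.192
Q = 7510, so δQ = 0.192 × 7510 = 1440.

1440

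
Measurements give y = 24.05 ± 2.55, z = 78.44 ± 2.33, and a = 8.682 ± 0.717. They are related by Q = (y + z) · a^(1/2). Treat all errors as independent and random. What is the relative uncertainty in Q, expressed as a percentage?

Let u = y + z = 102.5. δu = √(δy² + δz²) = √(6.50 + 5.43) = 3.45, so δu/u = 0.0337.
Q is then a monomial in u, a:
δQ/Q = √((δu/u)² + (½·δa/a)²) = √(0.00114 + 0.00171) = 0.0533

5.33%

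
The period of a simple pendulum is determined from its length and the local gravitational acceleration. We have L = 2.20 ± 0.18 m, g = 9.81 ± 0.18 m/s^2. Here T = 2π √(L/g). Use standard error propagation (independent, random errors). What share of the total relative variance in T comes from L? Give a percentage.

(δT/T)² = (½·δL/L)² + (−½·δg/g)²
  L term: (0.5×0.0818)² = 0.00167
  g term: (-0.5×0.0183)² = 8.42e-05
Total = 0.00176. Share from L = 0.00167/0.00176 = 0.952.

95.2%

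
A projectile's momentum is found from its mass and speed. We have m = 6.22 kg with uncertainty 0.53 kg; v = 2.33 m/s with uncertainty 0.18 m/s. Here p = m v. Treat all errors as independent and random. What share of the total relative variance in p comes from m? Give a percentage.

54.9%

(δp/p)² = (1·δm/m)² + (1·δv/v)²
  m term: (1×0.0852)² = 0.00726
  v term: (1×0.0773)² = 0.00597
Total = 0.0132. Share from m = 0.00726/0.0132 = 0.549.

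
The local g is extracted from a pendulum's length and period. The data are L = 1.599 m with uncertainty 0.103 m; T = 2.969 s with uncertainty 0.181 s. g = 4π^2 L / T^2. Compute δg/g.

0.138

Each factor contributes (exponent × relative error)² to (δg/g)²:
  (1·δL/L)² = (1×0.0644)² = 0.00415;  (-2·δT/T)² = (-2×0.0610)² = 0.0149
δg/g = √(0.0190) = 0.138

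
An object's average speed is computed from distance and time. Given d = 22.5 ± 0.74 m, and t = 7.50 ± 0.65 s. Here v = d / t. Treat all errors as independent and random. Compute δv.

0.278 m/s

Each factor contributes (exponent × relative error)² to (δv/v)²:
  (1·δd/d)² = (1×0.0329)² = 0.00108;  (-1·δt/t)² = (-1×0.0867)² = 0.00751
δv/v = √(0.00859) = 0.0927
v = 3.00 m/s, so δv = 0.0927 × 3.00 = 0.278 m/s.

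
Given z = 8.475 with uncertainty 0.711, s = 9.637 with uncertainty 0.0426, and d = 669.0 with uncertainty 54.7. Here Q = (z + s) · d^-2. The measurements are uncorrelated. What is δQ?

6.81e-06

Let u = z + s = 18.11. δu = √(δz² + δs²) = √(0.506 + 0.00181) = 0.712, so δu/u = 0.0393.
Q is then a monomial in u, d:
δQ/Q = √((δu/u)² + (-2·δd/d)²) = √(0.00155 + 0.0267) = 0.168
Q = 4.047e-05, so δQ = 0.168 × 4.047e-05 = 6.81e-06.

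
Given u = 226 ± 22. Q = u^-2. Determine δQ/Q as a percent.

Q is a product of powers, so relative uncertainties combine in quadrature:
  (-2·δu/u)² = (-2×0.0973)² = 0.0379
δQ/Q = √(0.0379) = 0.195

19.5%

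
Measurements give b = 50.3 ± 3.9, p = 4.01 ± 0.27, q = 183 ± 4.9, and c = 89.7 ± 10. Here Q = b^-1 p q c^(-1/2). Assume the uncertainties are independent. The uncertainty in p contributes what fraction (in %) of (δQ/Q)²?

31.6%

(δQ/Q)² = (-1·δb/b)² + (1·δp/p)² + (1·δq/q)² + (−½·δc/c)²
  b term: (-1×0.0775)² = 0.00601
  p term: (1×0.0673)² = 0.00453
  q term: (1×0.0268)² = 0.000717
  c term: (-0.5×0.111)² = 0.00311
Total = 0.0144. Share from p = 0.00453/0.0144 = 0.316.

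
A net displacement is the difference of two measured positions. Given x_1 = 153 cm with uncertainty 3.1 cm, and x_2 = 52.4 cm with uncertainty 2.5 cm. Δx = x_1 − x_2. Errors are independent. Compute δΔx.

3.98 cm

Δx is a linear combination, so absolute uncertainties add in quadrature:
  (δx_1)² = 9.61;  (δx_2)² = 6.25
δΔx = √(15.9) = 3.98 cm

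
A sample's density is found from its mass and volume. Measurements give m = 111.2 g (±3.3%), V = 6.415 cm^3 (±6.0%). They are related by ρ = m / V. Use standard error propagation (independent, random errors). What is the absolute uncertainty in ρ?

ρ is a product of powers, so relative uncertainties combine in quadrature:
  (1·δm/m)² = (1×0.0330)² = 0.00109;  (-1·δV/V)² = (-1×0.0600)² = 0.00360
δρ/ρ = √(0.00469) = 0.0685
ρ = 17.33 g/cm^3, so δρ = 0.0685 × 17.33 = 1.19 g/cm^3.

1.19 g/cm^3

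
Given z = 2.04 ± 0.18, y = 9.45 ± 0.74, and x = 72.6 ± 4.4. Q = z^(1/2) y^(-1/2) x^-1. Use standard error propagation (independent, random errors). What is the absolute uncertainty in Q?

Relative error in a monomial: (δQ/Q)² = Σ (nᵢ · δxᵢ/xᵢ)².
  (½·δz/z)² = (0.5×0.0882)² = 0.00195;  (−½·δy/y)² = (-0.5×0.0783)² = 0.00153;  (-1·δx/x)² = (-1×0.0606)² = 0.00367
δQ/Q = √(0.00715) = 0.0846
Q = 0.00640, so δQ = 0.0846 × 0.00640 = 0.000541.

0.000541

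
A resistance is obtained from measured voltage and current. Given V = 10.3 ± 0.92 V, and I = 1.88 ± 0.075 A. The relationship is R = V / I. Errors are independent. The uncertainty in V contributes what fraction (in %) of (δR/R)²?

(δR/R)² = (1·δV/V)² + (-1·δI/I)²
  V term: (1×0.0893)² = 0.00798
  I term: (-1×0.0399)² = 0.00159
Total = 0.00957. Share from V = 0.00798/0.00957 = 0.834.

83.4%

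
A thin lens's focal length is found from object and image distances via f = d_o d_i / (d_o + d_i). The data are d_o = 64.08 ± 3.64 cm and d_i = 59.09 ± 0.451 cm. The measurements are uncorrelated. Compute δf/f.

∂f/∂d_o = (d_i/(d_o+d_i))² = 0.230;  ∂f/∂d_i = (d_o/(d_o+d_i))² = 0.271
δf = √((∂f/∂d_o · δd_o)² + (∂f/∂d_i · δd_i)²) = √(0.702 + 0.0149) = 0.847 cm
f = 30.74 cm, so δf/f = 0.847/30.74 = 0.0275.

0.0275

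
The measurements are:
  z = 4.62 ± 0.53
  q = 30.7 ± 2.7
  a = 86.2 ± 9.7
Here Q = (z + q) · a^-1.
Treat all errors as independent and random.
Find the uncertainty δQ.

0.0561

Let u = z + q = 35.3. δu = √(δz² + δq²) = √(0.281 + 7.29) = 2.75, so δu/u = 0.0779.
Q is then a monomial in u, a:
δQ/Q = √((δu/u)² + (-1·δa/a)²) = √(0.00607 + 0.0127) = 0.137
Q = 0.410, so δQ = 0.137 × 0.410 = 0.0561.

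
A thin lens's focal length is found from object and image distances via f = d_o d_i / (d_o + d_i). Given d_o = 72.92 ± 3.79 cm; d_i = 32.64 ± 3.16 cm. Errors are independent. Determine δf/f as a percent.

∂f/∂d_o = (d_i/(d_o+d_i))² = 0.0956;  ∂f/∂d_i = (d_o/(d_o+d_i))² = 0.477
δf = √((∂f/∂d_o · δd_o)² + (∂f/∂d_i · δd_i)²) = √(0.131 + 2.27) = 1.55 cm
f = 22.55 cm, so δf/f = 1.55/22.55 = 0.0688.

6.88%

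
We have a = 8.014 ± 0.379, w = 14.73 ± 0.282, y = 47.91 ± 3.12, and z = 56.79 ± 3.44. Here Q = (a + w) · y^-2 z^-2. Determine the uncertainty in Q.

Let u = a + w = 22.74. δu = √(δa² + δw²) = √(0.144 + 0.0795) = 0.472, so δu/u = 0.0208.
Q is then a monomial in u, y, z:
δQ/Q = √((δu/u)² + (-2·δy/y)² + (-2·δz/z)²) = √(0.000431 + 0.0170 + 0.0147) = 0.179
Q = 3.072e-06, so δQ = 0.179 × 3.072e-06 = 5.5e-07.

5.5e-07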